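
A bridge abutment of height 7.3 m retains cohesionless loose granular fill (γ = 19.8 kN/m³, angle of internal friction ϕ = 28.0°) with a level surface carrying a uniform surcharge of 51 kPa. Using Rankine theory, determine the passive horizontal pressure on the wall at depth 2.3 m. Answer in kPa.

K_p = (1 + sin φ)/(1 − sin φ) = 2.770.
σ_v = γz + q = 19.8 × 2.3 + 51 = 96.54 kPa.
σ_h = K_p σ_v = 2.770 × 96.54 = 267.4 kPa.

267 kPa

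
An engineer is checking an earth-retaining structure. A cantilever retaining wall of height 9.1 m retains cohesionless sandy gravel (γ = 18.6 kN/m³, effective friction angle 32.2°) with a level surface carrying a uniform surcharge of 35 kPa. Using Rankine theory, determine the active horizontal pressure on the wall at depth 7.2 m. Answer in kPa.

K_a = (1 − sin φ)/(1 + sin φ) = 0.3047.
σ_v = γz + q = 18.6 × 7.2 + 35 = 168.9 kPa.
σ_h = K_a σ_v = 0.3047 × 168.9 = 51.48 kPa.

51.5 kPa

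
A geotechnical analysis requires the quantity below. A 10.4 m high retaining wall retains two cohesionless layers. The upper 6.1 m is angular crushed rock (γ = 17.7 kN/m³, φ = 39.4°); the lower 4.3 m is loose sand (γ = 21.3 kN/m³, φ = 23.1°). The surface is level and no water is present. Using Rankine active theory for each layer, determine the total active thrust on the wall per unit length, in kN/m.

K_a1 = tan²(45°−39.4°/2) = 0.2234; K_a2 = tan²(45°−23.1°/2) = 0.4364.
Layer 1: σ at base = K_a1 γ₁ h₁ = 24.13 kPa; P₁ = ½×24.13×6.1 = 73.58.
Layer 2: σ_v at top = γ₁h₁ = 108.0; σ_h top = K_a2×108.0 = 47.12; σ_h base = K_a2×(108.0+21.3×4.3) = 87.09.
P₂ = ½(47.12+87.09)×4.3 = 288.6. Total P_a = 73.58+288.6 = 362.1 kN/m.

362 kN/m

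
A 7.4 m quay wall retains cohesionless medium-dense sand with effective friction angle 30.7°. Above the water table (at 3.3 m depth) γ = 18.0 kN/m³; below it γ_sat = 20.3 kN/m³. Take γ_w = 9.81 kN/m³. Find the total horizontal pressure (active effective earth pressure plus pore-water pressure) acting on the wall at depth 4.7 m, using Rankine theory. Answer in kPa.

37.7 kPa

K_a = (1 − sin φ)/(1 + sin φ) = 0.3240.
γ' = 20.3 − 9.81 = 10.49 kN/m³.
Effective vertical stress at 4.7 m: σ'_v = 18.0×3.3 + 10.49×1.40 = 74.09 kPa.
σ'_h = K_a σ'_v = 0.3240 × 74.09 = 24.01 kPa; u = γ_w × 1.40 = 13.73 kPa.
Total σ_h = 24.01 + 13.73 = 37.74 kPa.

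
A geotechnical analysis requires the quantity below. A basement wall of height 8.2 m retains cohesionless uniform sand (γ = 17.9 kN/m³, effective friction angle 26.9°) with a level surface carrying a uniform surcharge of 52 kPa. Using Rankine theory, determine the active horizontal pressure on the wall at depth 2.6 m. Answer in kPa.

37.1 kPa

K_a = (1 − sin φ)/(1 + sin φ) = 0.3770.
σ_v = γz + q = 17.9 × 2.6 + 52 = 98.54 kPa.
σ_h = K_a σ_v = 0.3770 × 98.54 = 37.15 kPa.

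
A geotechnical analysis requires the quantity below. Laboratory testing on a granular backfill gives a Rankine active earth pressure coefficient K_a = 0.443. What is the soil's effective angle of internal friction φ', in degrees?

K_a = tan²(45° − φ/2) ⇒ 45° − φ/2 = arctan(√0.443) = 33.65°.
φ = 2(45° − 33.65°) = 22.71°.

22.7°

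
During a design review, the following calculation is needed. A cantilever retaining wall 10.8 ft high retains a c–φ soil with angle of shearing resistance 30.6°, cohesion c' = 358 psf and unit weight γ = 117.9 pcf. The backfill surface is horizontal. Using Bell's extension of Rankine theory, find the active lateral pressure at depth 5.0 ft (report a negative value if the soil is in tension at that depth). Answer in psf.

-217 psf

K_a = (1 − sin φ)/(1 + sin φ) = 0.3253.
σ_a = K_a γ z − 2c√K_a = 0.3253×117.9×5.0 − 2×358×0.5704 = -216.6 psf.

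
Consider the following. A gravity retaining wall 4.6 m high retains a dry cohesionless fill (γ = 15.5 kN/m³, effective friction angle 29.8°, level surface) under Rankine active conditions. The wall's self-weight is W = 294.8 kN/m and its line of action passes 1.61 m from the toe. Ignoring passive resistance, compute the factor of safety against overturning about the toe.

K_a = tan²(45° − 29.8°/2) = 0.3360.
P_a = ½K_aγH² = 0.5×0.3360×15.5×4.6² = 55.11 kN/m, acting at H/3 = 1.533 m above the base.
Overturning moment M_o = P_a × H/3 = 55.11 × 1.533 = 84.49.
Resisting moment M_r = W × 1.61 = 294.8 × 1.61 = 474.6.
FS_overturning = M_r/M_o = 474.6/84.49 = 5.617.

5.62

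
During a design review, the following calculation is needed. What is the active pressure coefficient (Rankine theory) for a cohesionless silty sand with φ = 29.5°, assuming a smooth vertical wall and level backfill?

0.340

K_a = (1 − sin φ)/(1 + sin φ) = (1 − sin 29.5°)/(1 + sin 29.5°) = 0.3401.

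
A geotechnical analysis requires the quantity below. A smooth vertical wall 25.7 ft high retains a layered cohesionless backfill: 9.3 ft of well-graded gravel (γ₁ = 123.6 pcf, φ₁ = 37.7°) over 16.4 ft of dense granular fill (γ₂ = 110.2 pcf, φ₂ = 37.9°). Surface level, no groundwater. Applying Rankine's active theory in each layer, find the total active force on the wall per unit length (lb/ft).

9330 lb/ft

K_a1 = tan²(45°−37.7°/2) = 0.2411; K_a2 = tan²(45°−37.9°/2) = 0.2389.
Layer 1: σ at base = K_a1 γ₁ h₁ = 277.1 psf; P₁ = ½×277.1×9.3 = 1288.
Layer 2: σ_v at top = γ₁h₁ = 1149; σ_h top = K_a2×1149 = 274.7; σ_h base = K_a2×(1149+110.2×16.4) = 706.5.
P₂ = ½(274.7+706.5)×16.4 = 8045. Total P_a = 1288+8045 = 9334 lb/ft.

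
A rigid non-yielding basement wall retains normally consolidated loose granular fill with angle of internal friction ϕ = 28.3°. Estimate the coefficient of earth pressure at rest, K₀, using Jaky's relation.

0.526

K₀ = 1 − sin φ' = 1 − sin 28.3° = 0.5259.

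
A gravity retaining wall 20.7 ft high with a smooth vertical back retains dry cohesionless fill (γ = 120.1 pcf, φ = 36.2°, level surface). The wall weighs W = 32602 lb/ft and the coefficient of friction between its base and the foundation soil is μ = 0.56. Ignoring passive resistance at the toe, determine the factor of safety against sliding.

2.76

K_a = tan²(45° − 36.2°/2) = 0.2574.
P_a = ½K_aγH² = 0.5×0.2574×120.1×20.7² = 6623 lb/ft, acting at H/3 = 6.900 ft above the base.
FS_sliding = μW / P_a = 0.56×32602 / 6623 = 2.757.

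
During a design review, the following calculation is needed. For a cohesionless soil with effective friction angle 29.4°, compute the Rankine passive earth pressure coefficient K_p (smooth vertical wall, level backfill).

K_p = (1 + sin φ)/(1 − sin φ) = tan²(45° + 29.4°/2) = 2.929.

2.93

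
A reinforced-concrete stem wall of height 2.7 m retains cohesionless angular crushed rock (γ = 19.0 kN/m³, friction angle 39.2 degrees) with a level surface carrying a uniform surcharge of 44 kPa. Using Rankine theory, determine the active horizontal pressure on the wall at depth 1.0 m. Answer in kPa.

K_a = (1 − sin φ)/(1 + sin φ) = 0.2255.
σ_v = γz + q = 19.0 × 1.0 + 44 = 63.00 kPa.
σ_h = K_a σ_v = 0.2255 × 63.00 = 14.20 kPa.

14.2 kPa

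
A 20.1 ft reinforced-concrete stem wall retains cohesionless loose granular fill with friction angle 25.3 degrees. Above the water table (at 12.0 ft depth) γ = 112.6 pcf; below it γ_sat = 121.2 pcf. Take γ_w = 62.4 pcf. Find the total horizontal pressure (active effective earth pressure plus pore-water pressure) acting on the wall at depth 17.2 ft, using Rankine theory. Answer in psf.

K_a = (1 − sin φ)/(1 + sin φ) = 0.4012.
γ' = 121.2 − 62.4 = 58.80 pcf.
Effective vertical stress at 17.2 ft: σ'_v = 112.6×12.0 + 58.80×5.20 = 1657 psf.
σ'_h = K_a σ'_v = 0.4012 × 1657 = 664.8 psf; u = γ_w × 5.20 = 324.5 psf.
Total σ_h = 664.8 + 324.5 = 989.2 psf.

989 psf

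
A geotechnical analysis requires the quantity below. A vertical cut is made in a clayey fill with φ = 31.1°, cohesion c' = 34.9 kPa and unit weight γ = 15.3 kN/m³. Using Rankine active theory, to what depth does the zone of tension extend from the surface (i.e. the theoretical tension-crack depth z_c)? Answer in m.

K_a = tan²(45° − 31.1°/2) = 0.3188; √K_a = 0.5646.
The active pressure is zero where K_a γ z = 2c√K_a, so z_c = 2c/(γ√K_a) = 2×34.9/(15.3×0.5646) = 8.080 m.

8.08 m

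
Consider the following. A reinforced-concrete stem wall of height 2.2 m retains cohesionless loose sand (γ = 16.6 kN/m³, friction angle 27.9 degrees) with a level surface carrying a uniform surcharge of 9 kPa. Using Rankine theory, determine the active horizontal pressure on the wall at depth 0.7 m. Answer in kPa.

K_a = (1 − sin φ)/(1 + sin φ) = 0.3625.
σ_v = γz + q = 16.6 × 0.7 + 9 = 20.62 kPa.
σ_h = K_a σ_v = 0.3625 × 20.62 = 7.474 kPa.

7.47 kPa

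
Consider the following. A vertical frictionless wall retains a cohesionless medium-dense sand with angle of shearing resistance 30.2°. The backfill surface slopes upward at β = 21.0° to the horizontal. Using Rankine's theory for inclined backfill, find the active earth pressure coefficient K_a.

0.421

K_a = cos β · (cos β − √(cos²β − cos²φ)) / (cos β + √(cos²β − cos²φ)).
cos β = 0.9336, cos φ = 0.8643, √(cos²β − cos²φ) = 0.3530.
K_a = 0.9336 × (0.9336 − 0.3530)/(0.9336 + 0.3530) = 0.4213.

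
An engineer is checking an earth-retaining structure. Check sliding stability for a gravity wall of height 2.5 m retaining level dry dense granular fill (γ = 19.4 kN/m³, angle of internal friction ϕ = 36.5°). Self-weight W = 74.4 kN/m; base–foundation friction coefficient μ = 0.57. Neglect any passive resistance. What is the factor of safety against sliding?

K_a = tan²(45° − 36.5°/2) = 0.2541.
P_a = ½K_aγH² = 0.5×0.2541×19.4×2.5² = 15.40 kN/m, acting at H/3 = 0.8333 m above the base.
FS_sliding = μW / P_a = 0.57×74.4 / 15.40 = 2.753.

2.75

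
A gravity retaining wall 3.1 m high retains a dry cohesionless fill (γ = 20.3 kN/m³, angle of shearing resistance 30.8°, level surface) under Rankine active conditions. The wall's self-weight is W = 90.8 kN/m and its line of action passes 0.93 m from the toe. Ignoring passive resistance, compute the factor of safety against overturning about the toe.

2.60

K_a = tan²(45° − 30.8°/2) = 0.3227.
P_a = ½K_aγH² = 0.5×0.3227×20.3×3.1² = 31.48 kN/m, acting at H/3 = 1.033 m above the base.
Overturning moment M_o = P_a × H/3 = 31.48 × 1.033 = 32.53.
Resisting moment M_r = W × 0.93 = 90.8 × 0.93 = 84.44.
FS_overturning = M_r/M_o = 84.44/32.53 = 2.596.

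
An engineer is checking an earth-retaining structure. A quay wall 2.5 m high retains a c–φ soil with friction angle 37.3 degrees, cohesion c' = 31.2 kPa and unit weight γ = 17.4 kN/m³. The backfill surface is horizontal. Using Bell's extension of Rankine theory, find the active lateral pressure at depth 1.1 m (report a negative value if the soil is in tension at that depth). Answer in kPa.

-26.2 kPa

K_a = (1 − sin φ)/(1 + sin φ) = 0.2453.
σ_a = K_a γ z − 2c√K_a = 0.2453×17.4×1.1 − 2×31.2×0.4953 = -26.21 kPa.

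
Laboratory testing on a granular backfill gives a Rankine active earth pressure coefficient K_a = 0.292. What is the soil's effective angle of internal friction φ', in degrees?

33.2°

K_a = tan²(45° − φ/2) ⇒ 45° − φ/2 = arctan(√0.292) = 28.39°.
φ = 2(45° − 28.39°) = 33.23°.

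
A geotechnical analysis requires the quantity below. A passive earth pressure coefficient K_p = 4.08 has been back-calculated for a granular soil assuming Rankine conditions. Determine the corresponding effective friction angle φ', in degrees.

37.3°

K_p = (1+sin φ)/(1−sin φ) ⇒ sin φ = (K_p − 1)/(K_p + 1) = 0.6063.
φ = arcsin(0.6063) = 37.32°.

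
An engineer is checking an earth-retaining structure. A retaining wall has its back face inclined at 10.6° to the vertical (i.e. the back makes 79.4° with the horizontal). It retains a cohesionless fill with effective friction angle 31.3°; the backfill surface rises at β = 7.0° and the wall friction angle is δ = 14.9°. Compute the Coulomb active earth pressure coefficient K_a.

0.405

K_a = sin²(α+φ) / [sin²α · sin(α−δ) · (1 + √{sin(φ+δ)sin(φ−β) / (sin(α−δ)sin(α+β))})²].
With α = 79.4°, φ = 31.3°, δ = 14.9°, β = 7.0°: K_a = 0.4049.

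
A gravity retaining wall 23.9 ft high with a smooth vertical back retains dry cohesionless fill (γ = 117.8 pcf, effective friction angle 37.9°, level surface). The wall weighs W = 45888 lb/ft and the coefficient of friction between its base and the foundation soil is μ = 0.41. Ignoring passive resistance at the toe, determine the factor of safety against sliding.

2.34

K_a = tan²(45° − 37.9°/2) = 0.2389.
P_a = ½K_aγH² = 0.5×0.2389×117.8×23.9² = 8039 lb/ft, acting at H/3 = 7.967 ft above the base.
FS_sliding = μW / P_a = 0.41×45888 / 8039 = 2.340.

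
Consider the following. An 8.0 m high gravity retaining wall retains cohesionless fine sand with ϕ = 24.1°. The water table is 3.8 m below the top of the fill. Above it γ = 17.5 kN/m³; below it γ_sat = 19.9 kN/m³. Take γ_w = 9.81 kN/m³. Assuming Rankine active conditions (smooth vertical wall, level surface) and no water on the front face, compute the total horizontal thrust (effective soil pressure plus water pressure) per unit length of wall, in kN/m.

K_a = tan²(45° − φ/2) = 0.4201.
γ' = 19.9 − 9.81 = 10.09 kN/m³. Depth below WT = 4.2 m.
σ'_h at WT = K_a γ d_w = 27.94 kPa; at base = 27.94 + K_a γ' × 4.2 = 45.74 kPa.
P₁ (0–3.8 m) = ½×27.94×3.8 = 53.08. P₂ (3.8–8.0 m) = ½(27.94+45.74)×4.2 = 154.7.
P_w = ½ γ_w h₂² = 0.5×9.81×4.2² = 86.52. Total = 53.08+154.7+86.52 = 294.3 kN/m.

294 kN/m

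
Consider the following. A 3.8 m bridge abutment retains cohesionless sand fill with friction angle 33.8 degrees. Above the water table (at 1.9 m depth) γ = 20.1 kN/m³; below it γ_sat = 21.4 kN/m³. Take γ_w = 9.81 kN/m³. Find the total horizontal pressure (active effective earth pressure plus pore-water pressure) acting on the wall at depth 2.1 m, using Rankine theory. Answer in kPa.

13.5 kPa

K_a = (1 − sin φ)/(1 + sin φ) = 0.2851.
γ' = 21.4 − 9.81 = 11.59 kN/m³.
Effective vertical stress at 2.1 m: σ'_v = 20.1×1.9 + 11.59×0.200 = 40.51 kPa.
σ'_h = K_a σ'_v = 0.2851 × 40.51 = 11.55 kPa; u = γ_w × 0.200 = 1.962 kPa.
Total σ_h = 11.55 + 1.962 = 13.51 kPa.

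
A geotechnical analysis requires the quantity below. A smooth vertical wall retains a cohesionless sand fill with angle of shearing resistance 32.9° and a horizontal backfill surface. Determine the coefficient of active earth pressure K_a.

0.296

K_a = tan²(45° − φ/2) = tan²(28.55°) = 0.2960.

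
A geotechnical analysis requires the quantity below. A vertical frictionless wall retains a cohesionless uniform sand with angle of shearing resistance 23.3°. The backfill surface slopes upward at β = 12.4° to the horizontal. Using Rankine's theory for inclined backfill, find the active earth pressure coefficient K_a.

0.481

K_a = cos β · (cos β − √(cos²β − cos²φ)) / (cos β + √(cos²β − cos²φ)).
cos β = 0.9767, cos φ = 0.9184, √(cos²β − cos²φ) = 0.3322.
K_a = 0.9767 × (0.9767 − 0.3322)/(0.9767 + 0.3322) = 0.4809.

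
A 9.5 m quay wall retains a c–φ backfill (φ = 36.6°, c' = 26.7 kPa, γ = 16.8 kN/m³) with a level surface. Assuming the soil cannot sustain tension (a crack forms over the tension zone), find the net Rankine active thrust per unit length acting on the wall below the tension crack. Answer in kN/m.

21.5 kN/m

K_a = 0.2530; √K_a = 0.5029.
Tension-crack depth z_c = 2c/(γ√K_a) = 2×26.7/(16.8×0.5029) = 6.320 m.
σ_a at base = K_a γ H − 2c√K_a = 0.2530×16.8×9.5 − 2×26.7×0.5029 = 13.51 kPa.
P_a = ½ × 13.51 × (H − z_c) = 0.5×13.51×3.180 = 21.49 kN/m.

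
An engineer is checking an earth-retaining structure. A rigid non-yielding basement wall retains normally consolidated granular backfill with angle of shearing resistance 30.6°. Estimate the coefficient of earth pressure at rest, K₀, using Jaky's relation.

0.491

K₀ = 1 − sin φ' = 1 − sin 30.6° = 0.4910.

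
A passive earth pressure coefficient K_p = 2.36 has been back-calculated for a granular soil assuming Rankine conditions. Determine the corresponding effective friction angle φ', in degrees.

23.9°

K_p = (1+sin φ)/(1−sin φ) ⇒ sin φ = (K_p − 1)/(K_p + 1) = 0.4048.
φ = arcsin(0.4048) = 23.88°.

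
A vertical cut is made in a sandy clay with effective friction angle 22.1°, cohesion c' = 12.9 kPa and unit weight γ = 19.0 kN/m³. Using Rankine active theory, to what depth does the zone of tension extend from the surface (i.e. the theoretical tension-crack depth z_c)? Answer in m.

2.02 m

K_a = tan²(45° − 22.1°/2) = 0.4533; √K_a = 0.6732.
The active pressure is zero where K_a γ z = 2c√K_a, so z_c = 2c/(γ√K_a) = 2×12.9/(19.0×0.6732) = 2.017 m.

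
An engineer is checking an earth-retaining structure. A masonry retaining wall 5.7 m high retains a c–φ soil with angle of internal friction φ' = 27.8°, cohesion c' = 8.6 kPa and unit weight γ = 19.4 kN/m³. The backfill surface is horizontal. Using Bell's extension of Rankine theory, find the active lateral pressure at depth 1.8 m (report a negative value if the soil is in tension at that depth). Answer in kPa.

K_a = (1 − sin φ)/(1 + sin φ) = 0.3639.
σ_a = K_a γ z − 2c√K_a = 0.3639×19.4×1.8 − 2×8.6×0.6032 = 2.332 kPa.

2.33 kPa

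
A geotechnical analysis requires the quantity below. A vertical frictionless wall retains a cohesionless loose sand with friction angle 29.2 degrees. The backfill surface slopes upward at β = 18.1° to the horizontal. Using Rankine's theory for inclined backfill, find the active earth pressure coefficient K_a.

K_a = cos β · (cos β − √(cos²β − cos²φ)) / (cos β + √(cos²β − cos²φ)).
cos β = 0.9505, cos φ = 0.8729, √(cos²β − cos²φ) = 0.3761.
K_a = 0.9505 × (0.9505 − 0.3761)/(0.9505 + 0.3761) = 0.4115.

0.412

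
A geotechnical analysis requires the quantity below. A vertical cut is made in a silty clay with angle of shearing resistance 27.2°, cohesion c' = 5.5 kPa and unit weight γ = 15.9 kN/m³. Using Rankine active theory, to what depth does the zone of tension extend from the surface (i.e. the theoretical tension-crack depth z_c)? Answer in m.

K_a = tan²(45° − 27.2°/2) = 0.3726; √K_a = 0.6104.
The active pressure is zero where K_a γ z = 2c√K_a, so z_c = 2c/(γ√K_a) = 2×5.5/(15.9×0.6104) = 1.133 m.

1.13 m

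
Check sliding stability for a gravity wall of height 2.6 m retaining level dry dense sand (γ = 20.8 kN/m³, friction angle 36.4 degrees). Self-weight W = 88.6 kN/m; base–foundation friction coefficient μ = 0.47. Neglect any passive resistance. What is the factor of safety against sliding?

K_a = tan²(45° − 36.4°/2) = 0.2552.
P_a = ½K_aγH² = 0.5×0.2552×20.8×2.6² = 17.94 kN/m, acting at H/3 = 0.8667 m above the base.
FS_sliding = μW / P_a = 0.47×88.6 / 17.94 = 2.321.

2.32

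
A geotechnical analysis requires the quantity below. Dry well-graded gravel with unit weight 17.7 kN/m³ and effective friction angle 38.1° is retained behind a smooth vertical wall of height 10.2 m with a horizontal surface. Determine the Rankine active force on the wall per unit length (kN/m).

K_a = tan²(45° − φ/2) = 0.2368.
P_a = ½ K_a γ H² = 0.5 × 0.2368 × 17.7 × 10.2² = 218.1 kN/m.

218 kN/m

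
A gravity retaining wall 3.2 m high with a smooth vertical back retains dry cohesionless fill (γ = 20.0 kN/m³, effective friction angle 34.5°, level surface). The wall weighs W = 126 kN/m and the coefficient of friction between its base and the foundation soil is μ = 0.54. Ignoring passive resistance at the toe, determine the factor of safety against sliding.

K_a = tan²(45° − 34.5°/2) = 0.2768.
P_a = ½K_aγH² = 0.5×0.2768×20.0×3.2² = 28.35 kN/m, acting at H/3 = 1.067 m above the base.
FS_sliding = μW / P_a = 0.54×126 / 28.35 = 2.400.

2.40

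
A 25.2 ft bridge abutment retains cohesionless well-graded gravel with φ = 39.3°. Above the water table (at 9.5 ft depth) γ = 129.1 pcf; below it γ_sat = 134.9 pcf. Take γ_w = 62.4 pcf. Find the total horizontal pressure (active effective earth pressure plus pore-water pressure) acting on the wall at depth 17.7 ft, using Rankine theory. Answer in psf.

920 psf

K_a = (1 − sin φ)/(1 + sin φ) = 0.2245.
γ' = 134.9 − 62.4 = 72.50 pcf.
Effective vertical stress at 17.7 ft: σ'_v = 129.1×9.5 + 72.50×8.20 = 1821 psf.
σ'_h = K_a σ'_v = 0.2245 × 1821 = 408.7 psf; u = γ_w × 8.20 = 511.7 psf.
Total σ_h = 408.7 + 511.7 = 920.4 psf.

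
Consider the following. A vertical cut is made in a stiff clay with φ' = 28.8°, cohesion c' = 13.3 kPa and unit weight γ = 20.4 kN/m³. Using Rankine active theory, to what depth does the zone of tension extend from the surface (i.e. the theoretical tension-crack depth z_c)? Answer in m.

2.20 m

K_a = tan²(45° − 28.8°/2) = 0.3498; √K_a = 0.5914.
The active pressure is zero where K_a γ z = 2c√K_a, so z_c = 2c/(γ√K_a) = 2×13.3/(20.4×0.5914) = 2.205 m.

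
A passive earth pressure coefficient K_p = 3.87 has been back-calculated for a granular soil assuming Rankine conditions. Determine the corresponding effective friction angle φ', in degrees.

36.1°

K_p = (1+sin φ)/(1−sin φ) ⇒ sin φ = (K_p − 1)/(K_p + 1) = 0.5893.
φ = arcsin(0.5893) = 36.11°.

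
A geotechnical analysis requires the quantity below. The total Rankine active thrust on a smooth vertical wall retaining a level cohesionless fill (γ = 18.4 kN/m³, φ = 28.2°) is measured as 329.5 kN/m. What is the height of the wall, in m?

K_a = 0.3582. P_a = ½ K_a γ H² ⇒ H = √(2P_a/(K_a γ)).
H = √(2×329.5/(0.3582×18.4)) = 10.000 m.

10.00 m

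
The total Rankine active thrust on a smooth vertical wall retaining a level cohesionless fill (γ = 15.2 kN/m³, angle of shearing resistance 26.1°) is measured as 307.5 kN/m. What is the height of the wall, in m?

K_a = 0.3889. P_a = ½ K_a γ H² ⇒ H = √(2P_a/(K_a γ)).
H = √(2×307.5/(0.3889×15.2)) = 10.20 m.

10.2 m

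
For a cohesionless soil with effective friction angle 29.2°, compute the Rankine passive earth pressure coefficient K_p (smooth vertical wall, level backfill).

2.91

K_p = (1 + sin φ)/(1 − sin φ) = tan²(45° + 29.2°/2) = 2.905.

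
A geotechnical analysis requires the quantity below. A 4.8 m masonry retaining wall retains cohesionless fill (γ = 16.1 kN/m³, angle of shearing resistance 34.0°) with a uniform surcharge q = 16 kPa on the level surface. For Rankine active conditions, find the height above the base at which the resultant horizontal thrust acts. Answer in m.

K_a = 0.2827.
Triangular part P₁ = ½K_aγH² = 52.44 at H/3 = 1.600 m; rectangular part P₂ = K_a q H = 21.71 at H/2 = 2.400 m.
ȳ = (P₁·1.600 + P₂·2.400)/(P₁+P₂) = 1.834 m.

1.83 m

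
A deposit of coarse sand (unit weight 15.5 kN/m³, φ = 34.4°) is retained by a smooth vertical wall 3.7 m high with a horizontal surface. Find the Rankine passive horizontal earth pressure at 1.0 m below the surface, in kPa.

55.8 kPa

K_p = (1 + sin φ)/(1 − sin φ) = 3.597.
σ_h = K_p γ z = 3.597 × 15.5 × 1.0 = 55.76 kPa.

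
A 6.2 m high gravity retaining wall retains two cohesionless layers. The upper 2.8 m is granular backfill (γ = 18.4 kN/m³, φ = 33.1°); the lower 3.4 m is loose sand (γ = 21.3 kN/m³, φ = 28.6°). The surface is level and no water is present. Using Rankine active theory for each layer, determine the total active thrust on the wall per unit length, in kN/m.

126 kN/m

K_a1 = tan²(45°−33.1°/2) = 0.2936; K_a2 = tan²(45°−28.6°/2) = 0.3525.
Layer 1: σ at base = K_a1 γ₁ h₁ = 15.13 kPa; P₁ = ½×15.13×2.8 = 21.18.
Layer 2: σ_v at top = γ₁h₁ = 51.52; σ_h top = K_a2×51.52 = 18.16; σ_h base = K_a2×(51.52+21.3×3.4) = 43.69.
P₂ = ½(18.16+43.69)×3.4 = 105.2. Total P_a = 21.18+105.2 = 126.3 kN/m.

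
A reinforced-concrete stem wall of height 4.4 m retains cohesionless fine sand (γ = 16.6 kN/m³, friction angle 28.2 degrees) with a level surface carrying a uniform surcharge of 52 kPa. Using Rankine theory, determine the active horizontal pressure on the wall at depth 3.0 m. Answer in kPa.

K_a = (1 − sin φ)/(1 + sin φ) = 0.3582.
σ_v = γz + q = 16.6 × 3.0 + 52 = 101.8 kPa.
σ_h = K_a σ_v = 0.3582 × 101.8 = 36.46 kPa.

36.5 kPa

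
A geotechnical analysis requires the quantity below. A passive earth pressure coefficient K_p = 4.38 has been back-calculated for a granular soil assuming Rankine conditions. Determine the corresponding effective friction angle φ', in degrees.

38.9°

K_p = (1+sin φ)/(1−sin φ) ⇒ sin φ = (K_p − 1)/(K_p + 1) = 0.6283.
φ = arcsin(0.6283) = 38.92°.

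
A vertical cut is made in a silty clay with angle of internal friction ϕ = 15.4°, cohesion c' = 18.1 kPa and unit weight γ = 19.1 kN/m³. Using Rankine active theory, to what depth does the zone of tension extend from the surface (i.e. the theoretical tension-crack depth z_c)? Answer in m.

K_a = tan²(45° − 15.4°/2) = 0.5803; √K_a = 0.7618.
The active pressure is zero where K_a γ z = 2c√K_a, so z_c = 2c/(γ√K_a) = 2×18.1/(19.1×0.7618) = 2.488 m.

2.49 m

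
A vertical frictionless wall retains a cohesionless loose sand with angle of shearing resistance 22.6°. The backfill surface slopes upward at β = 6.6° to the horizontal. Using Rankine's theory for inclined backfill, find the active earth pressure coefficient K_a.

0.458

K_a = cos β · (cos β − √(cos²β − cos²φ)) / (cos β + √(cos²β − cos²φ)).
cos β = 0.9934, cos φ = 0.9232, √(cos²β − cos²φ) = 0.3667.
K_a = 0.9934 × (0.9934 − 0.3667)/(0.9934 + 0.3667) = 0.4577.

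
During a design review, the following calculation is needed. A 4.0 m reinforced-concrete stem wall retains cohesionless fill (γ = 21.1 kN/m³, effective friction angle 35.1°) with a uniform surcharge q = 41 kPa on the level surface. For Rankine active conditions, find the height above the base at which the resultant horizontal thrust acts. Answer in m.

1.66 m

K_a = 0.2698.
Triangular part P₁ = ½K_aγH² = 45.55 at H/3 = 1.333 m; rectangular part P₂ = K_a q H = 44.25 at H/2 = 2.000 m.
ȳ = (P₁·1.333 + P₂·2.000)/(P₁+P₂) = 1.662 m.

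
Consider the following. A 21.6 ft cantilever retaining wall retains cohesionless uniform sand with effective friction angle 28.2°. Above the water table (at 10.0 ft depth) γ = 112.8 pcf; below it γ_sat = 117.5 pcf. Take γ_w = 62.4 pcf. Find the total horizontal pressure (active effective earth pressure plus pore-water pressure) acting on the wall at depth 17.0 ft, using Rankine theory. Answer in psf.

K_a = (1 − sin φ)/(1 + sin φ) = 0.3582.
γ' = 117.5 − 62.4 = 55.10 pcf.
Effective vertical stress at 17.0 ft: σ'_v = 112.8×10.0 + 55.10×7.00 = 1514 psf.
σ'_h = K_a σ'_v = 0.3582 × 1514 = 542.2 psf; u = γ_w × 7.00 = 436.8 psf.
Total σ_h = 542.2 + 436.8 = 979.0 psf.

979 psf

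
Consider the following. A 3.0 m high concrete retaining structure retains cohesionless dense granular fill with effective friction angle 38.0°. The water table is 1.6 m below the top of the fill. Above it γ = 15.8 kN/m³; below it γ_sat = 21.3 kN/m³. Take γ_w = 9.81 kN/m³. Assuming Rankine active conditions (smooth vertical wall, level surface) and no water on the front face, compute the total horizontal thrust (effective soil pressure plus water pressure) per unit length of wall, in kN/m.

25.5 kN/m

K_a = tan²(45° − φ/2) = 0.2379.
γ' = 21.3 − 9.81 = 11.49 kN/m³. Depth below WT = 1.4 m.
σ'_h at WT = K_a γ d_w = 6.014 kPa; at base = 6.014 + K_a γ' × 1.4 = 9.840 kPa.
P₁ (0–1.6 m) = ½×6.014×1.6 = 4.811. P₂ (1.6–3.0 m) = ½(6.014+9.840)×1.4 = 11.10.
P_w = ½ γ_w h₂² = 0.5×9.81×1.4² = 9.614. Total = 4.811+11.10+9.614 = 25.52 kN/m.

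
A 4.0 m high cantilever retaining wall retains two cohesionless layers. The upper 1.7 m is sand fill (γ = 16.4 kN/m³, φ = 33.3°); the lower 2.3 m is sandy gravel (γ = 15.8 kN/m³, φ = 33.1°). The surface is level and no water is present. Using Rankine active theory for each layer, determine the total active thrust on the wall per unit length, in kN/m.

K_a1 = tan²(45°−33.3°/2) = 0.2911; K_a2 = tan²(45°−33.1°/2) = 0.2936.
Layer 1: σ at base = K_a1 γ₁ h₁ = 8.117 kPa; P₁ = ½×8.117×1.7 = 6.899.
Layer 2: σ_v at top = γ₁h₁ = 27.88; σ_h top = K_a2×27.88 = 8.185; σ_h base = K_a2×(27.88+15.8×2.3) = 18.85.
P₂ = ½(8.185+18.85)×2.3 = 31.09. Total P_a = 6.899+31.09 = 37.99 kN/m.

38.0 kN/m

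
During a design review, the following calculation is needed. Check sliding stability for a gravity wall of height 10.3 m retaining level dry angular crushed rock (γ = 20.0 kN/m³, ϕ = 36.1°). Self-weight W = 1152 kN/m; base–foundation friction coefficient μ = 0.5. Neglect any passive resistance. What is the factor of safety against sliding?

2.10

K_a = tan²(45° − 36.1°/2) = 0.2585.
P_a = ½K_aγH² = 0.5×0.2585×20.0×10.3² = 274.2 kN/m, acting at H/3 = 3.433 m above the base.
FS_sliding = μW / P_a = 0.5×1152 / 274.2 = 2.100.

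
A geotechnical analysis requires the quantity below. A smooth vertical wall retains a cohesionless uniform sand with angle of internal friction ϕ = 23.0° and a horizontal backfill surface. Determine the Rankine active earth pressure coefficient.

K_a = tan²(45° − φ/2) = tan²(33.50°) = 0.4381.

0.438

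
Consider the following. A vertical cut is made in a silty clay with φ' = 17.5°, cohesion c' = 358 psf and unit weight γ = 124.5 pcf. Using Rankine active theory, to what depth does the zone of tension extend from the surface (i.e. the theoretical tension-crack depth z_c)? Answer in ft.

K_a = tan²(45° − 17.5°/2) = 0.5376; √K_a = 0.7332.
The active pressure is zero where K_a γ z = 2c√K_a, so z_c = 2c/(γ√K_a) = 2×358/(124.5×0.7332) = 7.843 ft.

7.84 ft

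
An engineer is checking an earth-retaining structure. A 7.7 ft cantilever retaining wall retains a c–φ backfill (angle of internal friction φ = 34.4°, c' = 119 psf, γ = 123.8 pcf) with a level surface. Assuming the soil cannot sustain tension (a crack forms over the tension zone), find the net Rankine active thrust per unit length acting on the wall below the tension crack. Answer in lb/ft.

K_a = 0.2780; √K_a = 0.5272.
Tension-crack depth z_c = 2c/(γ√K_a) = 2×119/(123.8×0.5272) = 3.646 ft.
σ_a at base = K_a γ H − 2c√K_a = 0.2780×123.8×7.7 − 2×119×0.5272 = 139.5 psf.
P_a = ½ × 139.5 × (H − z_c) = 0.5×139.5×4.054 = 282.8 lb/ft.

283 lb/ft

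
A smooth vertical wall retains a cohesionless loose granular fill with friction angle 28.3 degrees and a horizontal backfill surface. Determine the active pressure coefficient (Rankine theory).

0.357

K_a = (1 − sin φ)/(1 + sin φ) = (1 − sin 28.3°)/(1 + sin 28.3°) = 0.3568.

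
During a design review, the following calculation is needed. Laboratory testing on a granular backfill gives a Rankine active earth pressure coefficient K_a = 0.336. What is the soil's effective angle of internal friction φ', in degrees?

K_a = tan²(45° − φ/2) ⇒ 45° − φ/2 = arctan(√0.336) = 30.10°.
φ = 2(45° − 30.10°) = 29.80°.

29.8°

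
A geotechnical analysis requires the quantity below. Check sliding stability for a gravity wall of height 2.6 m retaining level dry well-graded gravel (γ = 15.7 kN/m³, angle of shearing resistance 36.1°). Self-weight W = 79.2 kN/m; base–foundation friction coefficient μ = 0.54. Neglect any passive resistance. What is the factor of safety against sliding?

3.12

K_a = tan²(45° − 36.1°/2) = 0.2585.
P_a = ½K_aγH² = 0.5×0.2585×15.7×2.6² = 13.72 kN/m, acting at H/3 = 0.8667 m above the base.
FS_sliding = μW / P_a = 0.54×79.2 / 13.72 = 3.118.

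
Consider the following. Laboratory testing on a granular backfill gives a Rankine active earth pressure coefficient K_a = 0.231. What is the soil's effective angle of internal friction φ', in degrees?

38.7°

K_a = tan²(45° − φ/2) ⇒ 45° − φ/2 = arctan(√0.231) = 25.67°.
φ = 2(45° − 25.67°) = 38.66°.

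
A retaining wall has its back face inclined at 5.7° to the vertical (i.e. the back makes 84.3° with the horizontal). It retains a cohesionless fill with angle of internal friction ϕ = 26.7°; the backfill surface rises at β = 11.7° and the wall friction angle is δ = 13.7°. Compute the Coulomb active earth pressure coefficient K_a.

0.461

K_a = sin²(α+φ) / [sin²α · sin(α−δ) · (1 + √{sin(φ+δ)sin(φ−β) / (sin(α−δ)sin(α+β))})²].
With α = 84.3°, φ = 26.7°, δ = 13.7°, β = 11.7°: K_a = 0.4610.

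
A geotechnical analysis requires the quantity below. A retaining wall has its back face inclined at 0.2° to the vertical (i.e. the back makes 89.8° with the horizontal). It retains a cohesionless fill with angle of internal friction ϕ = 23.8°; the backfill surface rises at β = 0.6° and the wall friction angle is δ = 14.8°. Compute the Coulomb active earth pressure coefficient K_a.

0.384

K_a = sin²(α+φ) / [sin²α · sin(α−δ) · (1 + √{sin(φ+δ)sin(φ−β) / (sin(α−δ)sin(α+β))})²].
With α = 89.8°, φ = 23.8°, δ = 14.8°, β = 0.6°: K_a = 0.3841.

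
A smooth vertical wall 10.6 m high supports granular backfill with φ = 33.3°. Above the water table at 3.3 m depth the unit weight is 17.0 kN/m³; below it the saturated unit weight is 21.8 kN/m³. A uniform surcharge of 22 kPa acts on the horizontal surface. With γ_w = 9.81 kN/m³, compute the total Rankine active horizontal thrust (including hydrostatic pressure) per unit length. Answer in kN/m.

K_a = tan²(45° − φ/2) = 0.2911.
γ' = 21.8 − 9.81 = 11.99 kN/m³. h₂ = H − d_w = 7.3 m.
σ'_h: at surface K_a·q = 6.405; at WT K_a(q+γd_w) = 22.74; at base K_a(q+γd_w+γ'h₂) = 48.22 kPa.
P₁ = ½(6.405+22.74)×3.3 = 48.09; P₂ = ½(22.74+48.22)×7.3 = 259.0; P_w = ½γ_w h₂² = 261.4.
Total = 48.09+259.0+261.4 = 568.5 kN/m.

568 kN/m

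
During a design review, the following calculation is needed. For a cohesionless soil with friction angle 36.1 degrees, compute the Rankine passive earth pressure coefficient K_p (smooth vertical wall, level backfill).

3.87

K_p = (1 + sin φ)/(1 − sin φ) = tan²(45° + 36.1°/2) = 3.869.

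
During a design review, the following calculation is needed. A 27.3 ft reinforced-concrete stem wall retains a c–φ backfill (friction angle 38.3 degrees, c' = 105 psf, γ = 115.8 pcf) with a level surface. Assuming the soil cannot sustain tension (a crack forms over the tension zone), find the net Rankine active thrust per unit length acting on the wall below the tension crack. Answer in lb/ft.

7540 lb/ft

K_a = 0.2347; √K_a = 0.4845.
Tension-crack depth z_c = 2c/(γ√K_a) = 2×105/(115.8×0.4845) = 3.743 ft.
σ_a at base = K_a γ H − 2c√K_a = 0.2347×115.8×27.3 − 2×105×0.4845 = 640.3 psf.
P_a = ½ × 640.3 × (H − z_c) = 0.5×640.3×23.56 = 7542 lb/ft.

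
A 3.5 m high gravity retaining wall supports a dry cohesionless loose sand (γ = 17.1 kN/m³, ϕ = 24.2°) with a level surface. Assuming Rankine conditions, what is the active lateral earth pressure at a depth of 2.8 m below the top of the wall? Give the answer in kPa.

K_a = (1 − sin φ)/(1 + sin φ) = 0.4185.
σ_h = K_a γ z = 0.4185 × 17.1 × 2.8 = 20.04 kPa.

20.0 kPa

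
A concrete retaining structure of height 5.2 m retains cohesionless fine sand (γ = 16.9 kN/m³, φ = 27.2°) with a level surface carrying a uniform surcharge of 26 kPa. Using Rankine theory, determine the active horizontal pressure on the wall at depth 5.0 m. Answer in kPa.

41.2 kPa

K_a = (1 − sin φ)/(1 + sin φ) = 0.3726.
σ_v = γz + q = 16.9 × 5.0 + 26 = 110.5 kPa.
σ_h = K_a σ_v = 0.3726 × 110.5 = 41.17 kPa.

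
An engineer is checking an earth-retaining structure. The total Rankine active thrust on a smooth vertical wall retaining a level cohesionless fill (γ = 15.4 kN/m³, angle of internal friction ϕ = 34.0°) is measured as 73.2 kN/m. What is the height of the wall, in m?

5.80 m

K_a = 0.2827. P_a = ½ K_a γ H² ⇒ H = √(2P_a/(K_a γ)).
H = √(2×73.2/(0.2827×15.4)) = 5.799 m.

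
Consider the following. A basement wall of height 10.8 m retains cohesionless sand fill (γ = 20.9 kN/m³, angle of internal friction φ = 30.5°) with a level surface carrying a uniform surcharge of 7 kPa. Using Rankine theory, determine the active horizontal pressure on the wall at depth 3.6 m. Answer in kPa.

26.9 kPa

K_a = (1 − sin φ)/(1 + sin φ) = 0.3267.
σ_v = γz + q = 20.9 × 3.6 + 7 = 82.24 kPa.
σ_h = K_a σ_v = 0.3267 × 82.24 = 26.87 kPa.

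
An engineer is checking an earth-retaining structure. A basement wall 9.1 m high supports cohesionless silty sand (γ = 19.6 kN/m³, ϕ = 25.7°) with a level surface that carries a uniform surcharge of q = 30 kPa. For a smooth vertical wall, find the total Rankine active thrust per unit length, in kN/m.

K_a = tan²(45° − φ/2) = 0.3950.
Soil triangle: ½ K_a γ H² = 0.5×0.3950×19.6×9.1² = 320.6 kN/m.
Surcharge rectangle: K_a q H = 0.3950×30×9.1 = 107.8 kN/m.
Total = 320.6 + 107.8 = 428.4 kN/m.

428 kN/m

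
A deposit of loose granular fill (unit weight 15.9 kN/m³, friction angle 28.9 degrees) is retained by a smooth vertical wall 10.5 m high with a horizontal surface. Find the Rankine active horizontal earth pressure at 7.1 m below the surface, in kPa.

K_a = (1 − sin φ)/(1 + sin φ) = 0.3484.
σ_h = K_a γ z = 0.3484 × 15.9 × 7.1 = 39.33 kPa.

39.3 kPa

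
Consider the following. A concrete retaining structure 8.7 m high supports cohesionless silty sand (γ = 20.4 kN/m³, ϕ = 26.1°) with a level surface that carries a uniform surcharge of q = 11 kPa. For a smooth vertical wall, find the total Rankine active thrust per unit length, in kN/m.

K_a = tan²(45° − φ/2) = 0.3889.
Soil triangle: ½ K_a γ H² = 0.5×0.3889×20.4×8.7² = 300.3 kN/m.
Surcharge rectangle: K_a q H = 0.3889×11×8.7 = 37.22 kN/m.
Total = 300.3 + 37.22 = 337.5 kN/m.

338 kN/m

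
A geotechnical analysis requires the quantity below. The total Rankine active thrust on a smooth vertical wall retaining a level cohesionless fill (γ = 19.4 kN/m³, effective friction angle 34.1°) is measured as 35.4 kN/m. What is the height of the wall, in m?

3.60 m

K_a = 0.2815. P_a = ½ K_a γ H² ⇒ H = √(2P_a/(K_a γ)).
H = √(2×35.4/(0.2815×19.4)) = 3.600 m.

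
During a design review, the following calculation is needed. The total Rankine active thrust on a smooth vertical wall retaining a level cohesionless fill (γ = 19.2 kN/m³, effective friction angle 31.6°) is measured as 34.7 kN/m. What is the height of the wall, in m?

3.40 m

K_a = 0.3123. P_a = ½ K_a γ H² ⇒ H = √(2P_a/(K_a γ)).
H = √(2×34.7/(0.3123×19.2)) = 3.402 m.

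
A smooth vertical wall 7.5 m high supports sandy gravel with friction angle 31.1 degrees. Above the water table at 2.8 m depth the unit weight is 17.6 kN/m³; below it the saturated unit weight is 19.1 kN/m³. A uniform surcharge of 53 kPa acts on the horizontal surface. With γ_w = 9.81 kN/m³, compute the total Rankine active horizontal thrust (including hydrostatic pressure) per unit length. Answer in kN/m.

K_a = tan²(45° − φ/2) = 0.3188.
γ' = 19.1 − 9.81 = 9.290 kN/m³. h₂ = H − d_w = 4.7 m.
σ'_h: at surface K_a·q = 16.90; at WT K_a(q+γd_w) = 32.61; at base K_a(q+γd_w+γ'h₂) = 46.53 kPa.
P₁ = ½(16.90+32.61)×2.8 = 69.30; P₂ = ½(32.61+46.53)×4.7 = 186.0; P_w = ½γ_w h₂² = 108.4.
Total = 69.30+186.0+108.4 = 363.6 kN/m.

364 kN/m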